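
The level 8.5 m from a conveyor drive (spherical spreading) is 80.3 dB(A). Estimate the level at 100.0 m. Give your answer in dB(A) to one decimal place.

For a point source, L₂ = L₁ − 20·log₁₀(r₂/r₁).
L₂ = 80.3 − 20·log₁₀(100.0/8.5) = 80.3 − 21.412 = 58.89 dB(A).

58.9 dB(A)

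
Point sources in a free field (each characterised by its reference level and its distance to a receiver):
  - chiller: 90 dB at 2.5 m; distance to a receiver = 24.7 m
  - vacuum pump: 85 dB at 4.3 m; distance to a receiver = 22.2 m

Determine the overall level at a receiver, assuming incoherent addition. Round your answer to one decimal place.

Apply inverse-square spreading to bring every level to the receiver, then sum 10^(L/10).
chiller: 90 − 20·log₁₀(24.7/2.5) = 90 − 19.90 = 70.10 dB.
vacuum pump: 85 − 20·log₁₀(22.2/4.3) = 85 − 14.26 = 70.74 dB.
Σ 10^(L/10) = 2.211e+07 → L_total = 10·log₁₀(2.211e+07) = 73.45 dB.

73.4 dB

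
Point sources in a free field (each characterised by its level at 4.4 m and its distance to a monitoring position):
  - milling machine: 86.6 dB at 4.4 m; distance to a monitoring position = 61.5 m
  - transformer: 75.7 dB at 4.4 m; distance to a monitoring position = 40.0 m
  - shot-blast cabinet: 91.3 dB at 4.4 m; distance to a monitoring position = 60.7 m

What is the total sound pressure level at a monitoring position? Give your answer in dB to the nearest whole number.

Propagate each source to the receiver with L = L_ref − 20·log₁₀(r/r_ref), then add intensities.
milling machine: 86.6 − 20·log₁₀(61.5/4.4) = 86.6 − 22.91 = 63.69 dB.
transformer: 75.7 − 20·log₁₀(40.0/4.4) = 75.7 − 19.17 = 56.53 dB.
shot-blast cabinet: 91.3 − 20·log₁₀(60.7/4.4) = 91.3 − 22.79 = 68.51 dB.
Σ 10^(L/10) = 9.877e+06 → L_total = 10·log₁₀(9.877e+06) = 69.95 dB.

70 dB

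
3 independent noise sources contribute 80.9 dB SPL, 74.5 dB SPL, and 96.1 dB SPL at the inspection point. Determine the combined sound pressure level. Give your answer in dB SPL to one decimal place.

Incoherent sources combine by intensity addition: L_total = 10·log₁₀(Σ 10^(L_i/10)).
Σ 10^(L/10) = 10^(80.9/10) + 10^(74.5/10) + 10^(96.1/10) = 4.225e+09.
L_total = 10·log₁₀(4.225e+09) = 96.26 dB SPL.

96.3 dB SPL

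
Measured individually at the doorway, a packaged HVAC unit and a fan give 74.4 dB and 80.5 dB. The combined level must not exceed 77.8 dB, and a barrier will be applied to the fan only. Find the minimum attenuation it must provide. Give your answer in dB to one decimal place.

5.4 dB

Fixed contribution from the other source: Σ 10^(L/10) = 10^(74.4/10) = 2.754e+07 (74.40 dB).
To meet 77.8 dB overall, the treated fan may contribute at most 10^(77.8/10) − 2.754e+07 = 3.271e+07, i.e. 75.15 dB.
So the fan must be reduced from 80.5 to 75.15 dB: IL = 5.35 dB.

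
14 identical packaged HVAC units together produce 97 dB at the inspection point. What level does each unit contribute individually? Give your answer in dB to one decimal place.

85.5 dB

Dividing the total intensity by 14 lowers the level by 10·log₁₀ 14 = 11.461 dB: L₁ = 97 − 11.461.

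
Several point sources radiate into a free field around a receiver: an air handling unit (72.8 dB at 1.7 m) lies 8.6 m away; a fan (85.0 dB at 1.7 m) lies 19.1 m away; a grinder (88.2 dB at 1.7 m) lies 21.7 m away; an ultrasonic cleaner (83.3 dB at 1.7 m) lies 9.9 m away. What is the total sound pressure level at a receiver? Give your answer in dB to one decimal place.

71.3 dB

First find each source's level at the receiver (point-source: −20·log₁₀(r/r_ref)), then combine on an intensity basis.
air handling unit: 72.8 − 20·log₁₀(8.6/1.7) = 72.8 − 14.08 = 58.72 dB.
fan: 85.0 − 20·log₁₀(19.1/1.7) = 85.0 − 21.01 = 63.99 dB.
grinder: 88.2 − 20·log₁₀(21.7/1.7) = 88.2 − 22.12 = 66.08 dB.
ultrasonic cleaner: 83.3 − 20·log₁₀(9.9/1.7) = 83.3 − 15.30 = 68.00 dB.
Σ 10^(L/10) = 1.361e+07 → L_total = 10·log₁₀(1.361e+07) = 71.34 dB.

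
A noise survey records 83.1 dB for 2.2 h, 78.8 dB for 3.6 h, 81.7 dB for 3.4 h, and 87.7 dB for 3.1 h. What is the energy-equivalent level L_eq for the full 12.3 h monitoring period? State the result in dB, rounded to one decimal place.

83.9 dB

The energy average is taken in the linear domain: L_eq = 10·log₁₀[(Σ tᵢ·10^(Lᵢ/10))/T], T = 12.3 h.
Σ tᵢ·10^(Lᵢ/10) = 2.2·10^(83.1/10) + 3.6·10^(78.8/10) + 3.4·10^(81.7/10) + 3.1·10^(87.7/10) = 3.051e+09.
L_eq = 10·log₁₀(3.051e+09/12.3) = 83.94 dB.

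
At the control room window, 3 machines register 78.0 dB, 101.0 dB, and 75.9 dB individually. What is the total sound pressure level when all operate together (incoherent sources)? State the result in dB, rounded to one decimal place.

101.0 dB

Incoherent sources combine by intensity addition: L_total = 10·log₁₀(Σ 10^(L_i/10)).
Σ 10^(L/10) = 10^(78.0/10) + 10^(101.0/10) + 10^(75.9/10) = 1.269e+10.
L_total = 10·log₁₀(1.269e+10) = 101.04 dB.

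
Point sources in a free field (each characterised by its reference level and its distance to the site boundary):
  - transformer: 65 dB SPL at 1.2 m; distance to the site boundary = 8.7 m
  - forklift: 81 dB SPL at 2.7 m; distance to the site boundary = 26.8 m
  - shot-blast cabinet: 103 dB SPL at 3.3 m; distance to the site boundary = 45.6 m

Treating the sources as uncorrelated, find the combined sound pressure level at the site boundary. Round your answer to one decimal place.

80.2 dB SPL

Propagate each source to the receiver with L = L_ref − 20·log₁₀(r/r_ref), then add intensities.
transformer: 65 − 20·log₁₀(8.7/1.2) = 65 − 17.21 = 47.79 dB SPL.
forklift: 81 − 20·log₁₀(26.8/2.7) = 81 − 19.94 = 61.06 dB SPL.
shot-blast cabinet: 103 − 20·log₁₀(45.6/3.3) = 103 − 22.81 = 80.19 dB SPL.
Σ 10^(L/10) = 1.058e+08 → L_total = 10·log₁₀(1.058e+08) = 80.25 dB SPL.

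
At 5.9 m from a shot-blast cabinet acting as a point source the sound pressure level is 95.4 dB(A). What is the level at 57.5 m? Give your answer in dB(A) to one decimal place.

75.6 dB(A)

For a point source, L₂ = L₁ − 20·log₁₀(r₂/r₁).
L₂ = 95.4 − 20·log₁₀(57.5/5.9) = 95.4 − 19.776 = 75.62 dB(A).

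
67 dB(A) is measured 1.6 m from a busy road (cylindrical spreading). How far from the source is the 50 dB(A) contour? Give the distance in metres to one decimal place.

Line-source spreading drops the level by 10·log₁₀(r₂/r₁); inverting, r₂/r₁ = 10^(ΔL/10).
r₂ = 1.6·10^((67−50)/10) = 1.6·10^(17.0/10) = 80.19 m.

80.2 m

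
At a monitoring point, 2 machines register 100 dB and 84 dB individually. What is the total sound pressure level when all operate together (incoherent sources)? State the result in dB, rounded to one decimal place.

100.1 dB

For uncorrelated sources the intensities add, so convert each level to linear form, sum, and take 10·log₁₀ of the total.
Σ 10^(L/10) = 10^(100/10) + 10^(84/10) = 1.025e+10.
L_total = 10·log₁₀(1.025e+10) = 100.11 dB.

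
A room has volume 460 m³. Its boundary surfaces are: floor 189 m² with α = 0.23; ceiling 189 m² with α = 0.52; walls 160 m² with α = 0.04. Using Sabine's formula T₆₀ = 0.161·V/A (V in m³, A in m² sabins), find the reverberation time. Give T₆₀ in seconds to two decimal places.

Summing Sᵢαᵢ: 189·0.23 + 189·0.52 + 160·0.04 = 148.15 m².
T₆₀ = 0.161·V/A = 0.161·460/148.15 = 0.500 s.

0.50 s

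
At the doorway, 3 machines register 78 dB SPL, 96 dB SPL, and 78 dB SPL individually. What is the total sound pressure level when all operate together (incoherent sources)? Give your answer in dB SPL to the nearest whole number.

For uncorrelated sources the intensities add, so convert each level to linear form, sum, and take 10·log₁₀ of the total.
Σ 10^(L/10) = 10^(78/10) + 10^(96/10) + 10^(78/10) = 4.107e+09.
L_total = 10·log₁₀(4.107e+09) = 96.14 dB SPL.

96 dB SPL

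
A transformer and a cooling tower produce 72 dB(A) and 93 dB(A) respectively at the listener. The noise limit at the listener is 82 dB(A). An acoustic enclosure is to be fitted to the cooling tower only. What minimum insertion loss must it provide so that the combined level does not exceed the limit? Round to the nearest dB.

11 dB

Everything except the cooling tower sums to 10^(72/10) = 1.585e+07 in linear terms, 72.00 dB(A).
To meet 82 dB(A) overall, the treated cooling tower may contribute at most 10^(82/10) − 1.585e+07 = 1.426e+08, i.e. 81.54 dB(A).
Required insertion loss = 93 − 81.54 = 11.46 dB.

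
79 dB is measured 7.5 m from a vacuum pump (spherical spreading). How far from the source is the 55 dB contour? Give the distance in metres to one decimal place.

118.9 m

For a point source L₁ − L₂ = 20·log₁₀(r₂/r₁), so r₂ = r₁·10^((L₁−L₂)/20).
r₂ = 7.5·10^((79−55)/20) = 7.5·10^(24.0/20) = 118.87 m.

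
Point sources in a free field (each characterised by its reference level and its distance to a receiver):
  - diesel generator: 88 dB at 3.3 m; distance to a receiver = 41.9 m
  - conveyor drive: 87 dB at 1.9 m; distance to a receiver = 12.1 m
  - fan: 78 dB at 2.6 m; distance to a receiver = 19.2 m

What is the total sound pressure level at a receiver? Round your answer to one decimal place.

72.4 dB

Propagate each source to the receiver with L = L_ref − 20·log₁₀(r/r_ref), then add intensities.
diesel generator: 88 − 20·log₁₀(41.9/3.3) = 88 − 22.07 = 65.93 dB.
conveyor drive: 87 − 20·log₁₀(12.1/1.9) = 87 − 16.08 = 70.92 dB.
fan: 78 − 20·log₁₀(19.2/2.6) = 78 − 17.37 = 60.63 dB.
Σ 10^(L/10) = 1.743e+07 → L_total = 10·log₁₀(1.743e+07) = 72.41 dB.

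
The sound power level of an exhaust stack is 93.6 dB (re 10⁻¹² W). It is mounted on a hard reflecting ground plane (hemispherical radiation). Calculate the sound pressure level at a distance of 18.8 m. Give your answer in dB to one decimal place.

L_p = L_w − 10·log₁₀(2π·r²) with r = 18.8 m.
2π·r² = 2221 m², 10·log₁₀ of that is 33.465 dB.
L_p = 93.6 − 33.465 = 60.14 dB.

60.1 dB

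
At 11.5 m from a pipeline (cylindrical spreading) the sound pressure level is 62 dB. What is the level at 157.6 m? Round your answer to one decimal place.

For a line source, L₂ = L₁ − 10·log₁₀(r₂/r₁).
L₂ = 62 − 10·log₁₀(157.6/11.5) = 62 − 11.369 = 50.63 dB.

50.6 dB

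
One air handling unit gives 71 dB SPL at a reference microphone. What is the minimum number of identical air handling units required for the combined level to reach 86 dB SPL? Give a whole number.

Need L₁ + 10·log₁₀ N ≥ 86, i.e. log₁₀ N ≥ 1.50.
N ≥ 10^(15.0/10) = 31.623, so N = 32.

32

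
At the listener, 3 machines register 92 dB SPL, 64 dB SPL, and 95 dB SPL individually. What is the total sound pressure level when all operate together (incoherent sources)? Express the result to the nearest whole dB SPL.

97 dB SPL

For uncorrelated sources the intensities add, so convert each level to linear form, sum, and take 10·log₁₀ of the total.
Σ 10^(L/10) = 10^(92/10) + 10^(64/10) + 10^(95/10) = 4.750e+09.
L_total = 10·log₁₀(4.750e+09) = 96.77 dB SPL.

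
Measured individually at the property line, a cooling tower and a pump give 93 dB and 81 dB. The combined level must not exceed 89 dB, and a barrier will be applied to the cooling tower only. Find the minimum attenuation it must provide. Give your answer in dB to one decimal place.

4.7 dB

Fixed contribution from the other source: Σ 10^(L/10) = 10^(81/10) = 1.259e+08 (81.00 dB).
To meet 89 dB overall, the treated cooling tower may contribute at most 10^(89/10) − 1.259e+08 = 6.684e+08, i.e. 88.25 dB.
Required insertion loss = 93 − 88.25 = 4.75 dB.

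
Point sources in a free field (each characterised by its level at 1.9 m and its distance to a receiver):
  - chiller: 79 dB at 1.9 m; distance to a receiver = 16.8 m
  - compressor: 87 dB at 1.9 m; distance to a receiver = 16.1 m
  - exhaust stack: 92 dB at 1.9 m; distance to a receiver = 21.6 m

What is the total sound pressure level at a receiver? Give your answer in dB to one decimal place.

73.1 dB

Propagate each source to the receiver with L = L_ref − 20·log₁₀(r/r_ref), then add intensities.
chiller: 79 − 20·log₁₀(16.8/1.9) = 79 − 18.93 = 60.07 dB.
compressor: 87 − 20·log₁₀(16.1/1.9) = 87 − 18.56 = 68.44 dB.
exhaust stack: 92 − 20·log₁₀(21.6/1.9) = 92 − 21.11 = 70.89 dB.
Σ 10^(L/10) = 2.026e+07 → L_total = 10·log₁₀(2.026e+07) = 73.07 dB.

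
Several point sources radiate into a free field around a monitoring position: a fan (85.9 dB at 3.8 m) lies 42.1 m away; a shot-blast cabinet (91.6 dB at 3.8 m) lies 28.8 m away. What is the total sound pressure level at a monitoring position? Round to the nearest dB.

Propagate each source to the receiver with L = L_ref − 20·log₁₀(r/r_ref), then add intensities.
fan: 85.9 − 20·log₁₀(42.1/3.8) = 85.9 − 20.89 = 65.01 dB.
shot-blast cabinet: 91.6 − 20·log₁₀(28.8/3.8) = 91.6 − 17.59 = 74.01 dB.
Σ 10^(L/10) = 2.833e+07 → L_total = 10·log₁₀(2.833e+07) = 74.52 dB.

75 dB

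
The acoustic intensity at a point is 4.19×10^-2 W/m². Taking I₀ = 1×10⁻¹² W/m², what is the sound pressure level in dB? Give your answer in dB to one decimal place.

106.2 dB

L = 10·log₁₀(I/I₀) = 10·log₁₀(4.19×10^-2/10⁻¹²) = 10·log₁₀(4.19×10^10).
L = 10·(0.6222 + 10) = 106.22 dB.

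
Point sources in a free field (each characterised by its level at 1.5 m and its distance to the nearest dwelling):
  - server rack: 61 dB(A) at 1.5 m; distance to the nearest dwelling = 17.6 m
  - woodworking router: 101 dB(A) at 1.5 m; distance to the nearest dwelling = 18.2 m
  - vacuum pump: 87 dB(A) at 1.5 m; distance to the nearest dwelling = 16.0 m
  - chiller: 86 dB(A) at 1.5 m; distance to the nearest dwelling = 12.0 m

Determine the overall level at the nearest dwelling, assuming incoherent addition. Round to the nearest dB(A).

First find each source's level at the receiver (point-source: −20·log₁₀(r/r_ref)), then combine on an intensity basis.
server rack: 61 − 20·log₁₀(17.6/1.5) = 61 − 21.39 = 39.61 dB(A).
woodworking router: 101 − 20·log₁₀(18.2/1.5) = 101 − 21.68 = 79.32 dB(A).
vacuum pump: 87 − 20·log₁₀(16.0/1.5) = 87 − 20.56 = 66.44 dB(A).
chiller: 86 − 20·log₁₀(12.0/1.5) = 86 − 18.06 = 67.94 dB(A).
Σ 10^(L/10) = 9.615e+07 → L_total = 10·log₁₀(9.615e+07) = 79.83 dB(A).

80 dB(A)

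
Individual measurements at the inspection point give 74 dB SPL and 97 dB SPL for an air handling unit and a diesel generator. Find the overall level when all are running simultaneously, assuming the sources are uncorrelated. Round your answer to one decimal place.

97.0 dB SPL

Incoherent sources combine by intensity addition: L_total = 10·log₁₀(Σ 10^(L_i/10)).
Σ 10^(L/10) = 10^(74/10) + 10^(97/10) = 5.037e+09.
L_total = 10·log₁₀(5.037e+09) = 97.02 dB SPL.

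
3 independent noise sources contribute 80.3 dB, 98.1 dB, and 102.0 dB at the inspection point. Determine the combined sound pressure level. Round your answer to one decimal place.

103.5 dB

For uncorrelated sources the intensities add, so convert each level to linear form, sum, and take 10·log₁₀ of the total.
Σ 10^(L/10) = 10^(80.3/10) + 10^(98.1/10) + 10^(102.0/10) = 2.241e+10.
L_total = 10·log₁₀(2.241e+10) = 103.50 dB.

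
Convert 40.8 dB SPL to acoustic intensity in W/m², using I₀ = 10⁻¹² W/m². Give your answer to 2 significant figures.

I/I₀ = 10^(40.8/10) = 1.202e+04, so I = 1.202e+04 × 10⁻¹² W/m².

1.2e-08 W/m²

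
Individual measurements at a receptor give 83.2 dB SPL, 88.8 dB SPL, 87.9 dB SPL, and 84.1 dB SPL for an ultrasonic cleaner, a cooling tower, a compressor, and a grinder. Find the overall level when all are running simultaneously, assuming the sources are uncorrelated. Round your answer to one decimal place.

Incoherent sources combine by intensity addition: L_total = 10·log₁₀(Σ 10^(L_i/10)).
Σ 10^(L/10) = 10^(83.2/10) + 10^(88.8/10) + 10^(87.9/10) + 10^(84.1/10) = 1.841e+09.
L_total = 10·log₁₀(1.841e+09) = 92.65 dB SPL.

92.7 dB SPL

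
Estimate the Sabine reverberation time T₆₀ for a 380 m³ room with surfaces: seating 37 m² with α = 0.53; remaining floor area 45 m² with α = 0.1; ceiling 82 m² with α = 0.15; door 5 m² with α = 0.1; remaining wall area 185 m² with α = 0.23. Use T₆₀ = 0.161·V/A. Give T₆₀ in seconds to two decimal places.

0.77 s

Summing Sᵢαᵢ: 37·0.53 + 45·0.1 + 82·0.15 + 5·0.1 + 185·0.23 = 79.46 m².
T₆₀ = 0.161·V/A = 0.161·380/79.46 = 0.770 s.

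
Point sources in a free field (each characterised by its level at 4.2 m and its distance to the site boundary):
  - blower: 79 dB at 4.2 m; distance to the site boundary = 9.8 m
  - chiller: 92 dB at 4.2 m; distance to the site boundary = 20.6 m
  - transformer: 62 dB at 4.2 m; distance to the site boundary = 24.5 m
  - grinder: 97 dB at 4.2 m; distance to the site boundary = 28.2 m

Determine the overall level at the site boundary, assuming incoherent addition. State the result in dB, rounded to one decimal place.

82.8 dB

Propagate each source to the receiver with L = L_ref − 20·log₁₀(r/r_ref), then add intensities.
blower: 79 − 20·log₁₀(9.8/4.2) = 79 − 7.36 = 71.64 dB.
chiller: 92 − 20·log₁₀(20.6/4.2) = 92 − 13.81 = 78.19 dB.
transformer: 62 − 20·log₁₀(24.5/4.2) = 62 − 15.32 = 46.68 dB.
grinder: 97 − 20·log₁₀(28.2/4.2) = 97 − 16.54 = 80.46 dB.
Σ 10^(L/10) = 1.917e+08 → L_total = 10·log₁₀(1.917e+08) = 82.83 dB.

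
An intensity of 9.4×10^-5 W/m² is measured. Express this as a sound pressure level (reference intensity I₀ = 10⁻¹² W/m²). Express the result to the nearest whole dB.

Dividing by I₀ shifts the exponent by 12: I/I₀ = 9.4×10^7.
L = 10·(0.9731 + 7) = 79.73 dB.

80 dB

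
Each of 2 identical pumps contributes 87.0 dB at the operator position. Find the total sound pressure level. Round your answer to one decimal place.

90.0 dB

L_total = L₁ + 10·log₁₀ N for N identical incoherent sources.
L_total = 87.0 + 10·log₁₀(2) = 87.0 + 3.010 = 90.01 dB.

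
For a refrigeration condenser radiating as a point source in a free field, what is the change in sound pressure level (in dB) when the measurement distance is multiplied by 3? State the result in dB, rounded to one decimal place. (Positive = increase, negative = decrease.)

A point source loses 6 dB per doubling of distance; generally ΔL = −20·log₁₀(r₂/r₁).
ΔL = −20·log₁₀(3) = -9.54 dB.

-9.5 dB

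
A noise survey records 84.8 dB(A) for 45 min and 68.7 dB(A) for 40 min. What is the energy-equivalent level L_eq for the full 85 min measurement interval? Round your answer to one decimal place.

82.1 dB(A)

The energy average is taken in the linear domain: L_eq = 10·log₁₀[(Σ tᵢ·10^(Lᵢ/10))/T], T = 85 min.
Σ tᵢ·10^(Lᵢ/10) = 45·10^(84.8/10) + 40·10^(68.7/10) = 1.389e+10.
L_eq = 10·log₁₀(1.389e+10/85) = 82.13 dB(A).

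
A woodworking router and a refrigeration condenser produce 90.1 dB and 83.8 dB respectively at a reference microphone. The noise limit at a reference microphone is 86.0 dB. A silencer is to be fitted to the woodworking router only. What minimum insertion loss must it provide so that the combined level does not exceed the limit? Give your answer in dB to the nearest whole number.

Everything except the woodworking router sums to 10^(83.8/10) = 2.399e+08 in linear terms, 83.80 dB.
The limit corresponds to 10^(86.0/10) = 3.981e+08; subtracting the fixed part leaves 1.582e+08 for the woodworking router, i.e. 81.99 dB.
So the woodworking router must be reduced from 90.1 to 81.99 dB: IL = 8.11 dB.

8 dB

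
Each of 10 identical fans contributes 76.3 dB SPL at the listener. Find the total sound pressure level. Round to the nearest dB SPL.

86 dB SPL

L_total = L₁ + 10·log₁₀ N for N identical incoherent sources.
L_total = 76.3 + 10·log₁₀(10) = 76.3 + 10.000 = 86.30 dB SPL.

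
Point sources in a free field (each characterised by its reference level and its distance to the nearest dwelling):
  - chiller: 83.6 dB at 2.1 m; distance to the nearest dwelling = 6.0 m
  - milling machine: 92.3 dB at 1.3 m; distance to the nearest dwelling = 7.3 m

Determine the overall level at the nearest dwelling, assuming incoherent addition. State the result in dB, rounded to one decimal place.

Propagate each source to the receiver with L = L_ref − 20·log₁₀(r/r_ref), then add intensities.
chiller: 83.6 − 20·log₁₀(6.0/2.1) = 83.6 − 9.12 = 74.48 dB.
milling machine: 92.3 − 20·log₁₀(7.3/1.3) = 92.3 − 14.99 = 77.31 dB.
Σ 10^(L/10) = 8.192e+07 → L_total = 10·log₁₀(8.192e+07) = 79.13 dB.

79.1 dB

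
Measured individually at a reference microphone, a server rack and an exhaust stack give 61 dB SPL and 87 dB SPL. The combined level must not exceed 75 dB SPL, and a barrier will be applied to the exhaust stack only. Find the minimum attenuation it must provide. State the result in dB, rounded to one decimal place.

Fixed contribution from the other source: Σ 10^(L/10) = 10^(61/10) = 1.259e+06 (61.00 dB SPL).
To meet 75 dB SPL overall, the treated exhaust stack may contribute at most 10^(75/10) − 1.259e+06 = 3.036e+07, i.e. 74.82 dB SPL.
So the exhaust stack must be reduced from 87 to 74.82 dB SPL: IL = 12.18 dB.

12.2 dB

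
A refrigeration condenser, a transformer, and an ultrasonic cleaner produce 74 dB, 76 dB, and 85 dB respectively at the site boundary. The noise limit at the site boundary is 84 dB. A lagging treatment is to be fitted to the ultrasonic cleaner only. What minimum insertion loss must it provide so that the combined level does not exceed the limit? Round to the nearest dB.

2 dB

Fixed contribution from the other sources: Σ 10^(L/10) = 10^(74/10) + 10^(76/10) = 6.493e+07 (78.12 dB).
The limit corresponds to 10^(84/10) = 2.512e+08; subtracting the fixed part leaves 1.863e+08 for the ultrasonic cleaner, i.e. 82.70 dB.
So the ultrasonic cleaner must be reduced from 85 to 82.70 dB: IL = 2.30 dB.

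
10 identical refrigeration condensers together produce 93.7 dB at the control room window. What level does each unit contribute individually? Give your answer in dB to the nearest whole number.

84 dB

10 equal contributions raise the level by 10·log₁₀ 10 = 10.000 dB, so each unit alone gives 93.7 − 10.000.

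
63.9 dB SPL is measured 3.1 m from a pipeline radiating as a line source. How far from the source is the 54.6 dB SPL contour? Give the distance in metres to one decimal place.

26.4 m

The 9.3 dB drop corresponds to a distance ratio of 10^(9.3/10) for a line source.
r₂ = 3.1·10^((63.9−54.6)/10) = 3.1·10^(9.3/10) = 26.39 m.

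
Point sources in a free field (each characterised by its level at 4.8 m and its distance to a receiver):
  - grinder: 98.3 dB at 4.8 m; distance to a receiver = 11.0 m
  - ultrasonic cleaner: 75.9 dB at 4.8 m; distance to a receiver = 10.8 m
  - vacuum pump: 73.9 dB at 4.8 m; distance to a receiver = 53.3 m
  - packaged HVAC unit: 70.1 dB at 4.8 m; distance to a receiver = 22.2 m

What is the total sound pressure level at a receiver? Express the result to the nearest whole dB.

91 dB

Propagate each source to the receiver with L = L_ref − 20·log₁₀(r/r_ref), then add intensities.
grinder: 98.3 − 20·log₁₀(11.0/4.8) = 98.3 − 7.20 = 91.10 dB.
ultrasonic cleaner: 75.9 − 20·log₁₀(10.8/4.8) = 75.9 − 7.04 = 68.86 dB.
vacuum pump: 73.9 − 20·log₁₀(53.3/4.8) = 73.9 − 20.91 = 52.99 dB.
packaged HVAC unit: 70.1 − 20·log₁₀(22.2/4.8) = 70.1 − 13.30 = 56.80 dB.
Σ 10^(L/10) = 1.296e+09 → L_total = 10·log₁₀(1.296e+09) = 91.13 dB.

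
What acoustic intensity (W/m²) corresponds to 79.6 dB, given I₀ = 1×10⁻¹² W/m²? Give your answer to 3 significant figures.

I = I₀·10^(L/10) = 10⁻¹² × 10^(79.6/10) = 10^(-4.040).

9.12e-05 W/m²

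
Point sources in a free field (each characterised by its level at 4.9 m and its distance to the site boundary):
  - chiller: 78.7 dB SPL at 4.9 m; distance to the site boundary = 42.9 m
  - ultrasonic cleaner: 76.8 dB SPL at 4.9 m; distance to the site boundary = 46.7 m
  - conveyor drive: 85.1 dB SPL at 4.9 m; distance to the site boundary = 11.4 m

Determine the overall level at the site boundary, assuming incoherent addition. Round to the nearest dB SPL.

First find each source's level at the receiver (point-source: −20·log₁₀(r/r_ref)), then combine on an intensity basis.
chiller: 78.7 − 20·log₁₀(42.9/4.9) = 78.7 − 18.85 = 59.85 dB SPL.
ultrasonic cleaner: 76.8 − 20·log₁₀(46.7/4.9) = 76.8 − 19.58 = 57.22 dB SPL.
conveyor drive: 85.1 − 20·log₁₀(11.4/4.9) = 85.1 − 7.33 = 77.77 dB SPL.
Σ 10^(L/10) = 6.128e+07 → L_total = 10·log₁₀(6.128e+07) = 77.87 dB SPL.

78 dB SPL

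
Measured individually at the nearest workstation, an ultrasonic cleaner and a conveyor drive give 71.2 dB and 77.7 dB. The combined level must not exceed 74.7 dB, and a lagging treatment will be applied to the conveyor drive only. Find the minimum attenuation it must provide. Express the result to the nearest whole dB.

The untreated sources together contribute 10^(71.2/10) = 1.318e+07, i.e. 71.20 dB.
To meet 74.7 dB overall, the treated conveyor drive may contribute at most 10^(74.7/10) − 1.318e+07 = 1.633e+07, i.e. 72.13 dB.
So the conveyor drive must be reduced from 77.7 to 72.13 dB: IL = 5.57 dB.

6 dB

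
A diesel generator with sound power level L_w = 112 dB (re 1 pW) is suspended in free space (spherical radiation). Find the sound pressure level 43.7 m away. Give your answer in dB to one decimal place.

68.2 dB

The power spreads over a sphere of area 4π·r², so L_p = L_w − 10·log₁₀(4π·r²).
4π·r² = 2.4e+04 m², 10·log₁₀ of that is 43.802 dB.
L_p = 112 − 43.802 = 68.20 dB.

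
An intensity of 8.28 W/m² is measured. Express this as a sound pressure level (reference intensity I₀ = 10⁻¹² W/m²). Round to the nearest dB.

129 dB

L = 10·log₁₀(I/I₀) = 10·log₁₀(8.28/10⁻¹²) = 10·log₁₀(8.28×10^12).
L = 10·(0.9180 + 12) = 129.18 dB.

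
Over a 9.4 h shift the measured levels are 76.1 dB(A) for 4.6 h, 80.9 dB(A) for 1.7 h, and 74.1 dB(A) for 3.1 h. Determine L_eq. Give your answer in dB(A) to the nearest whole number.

77 dB(A)

The energy average is taken in the linear domain: L_eq = 10·log₁₀[(Σ tᵢ·10^(Lᵢ/10))/T], T = 9.4 h.
Σ tᵢ·10^(Lᵢ/10) = 4.6·10^(76.1/10) + 1.7·10^(80.9/10) + 3.1·10^(74.1/10) = 4.762e+08.
L_eq = 10·log₁₀(4.762e+08/9.4) = 77.05 dB(A).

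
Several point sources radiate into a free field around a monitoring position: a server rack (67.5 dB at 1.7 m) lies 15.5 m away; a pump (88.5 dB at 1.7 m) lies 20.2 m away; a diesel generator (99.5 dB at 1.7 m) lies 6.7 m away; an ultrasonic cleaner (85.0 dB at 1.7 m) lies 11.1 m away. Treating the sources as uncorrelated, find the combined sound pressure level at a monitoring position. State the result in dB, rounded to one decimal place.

87.7 dB

Apply inverse-square spreading to bring every level to the receiver, then sum 10^(L/10).
server rack: 67.5 − 20·log₁₀(15.5/1.7) = 67.5 − 19.20 = 48.30 dB.
pump: 88.5 − 20·log₁₀(20.2/1.7) = 88.5 − 21.50 = 67.00 dB.
diesel generator: 99.5 − 20·log₁₀(6.7/1.7) = 99.5 − 11.91 = 87.59 dB.
ultrasonic cleaner: 85.0 − 20·log₁₀(11.1/1.7) = 85.0 − 16.30 = 68.70 dB.
Σ 10^(L/10) = 5.863e+08 → L_total = 10·log₁₀(5.863e+08) = 87.68 dB.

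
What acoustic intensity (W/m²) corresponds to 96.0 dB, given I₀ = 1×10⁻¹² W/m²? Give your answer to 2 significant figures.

I = I₀·10^(L/10) = 10⁻¹² × 10^(96.0/10) = 10^(-2.400).

0.0040 W/m²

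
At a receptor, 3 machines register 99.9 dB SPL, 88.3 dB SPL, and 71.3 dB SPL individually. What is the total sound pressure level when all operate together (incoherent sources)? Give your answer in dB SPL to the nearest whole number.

Incoherent sources combine by intensity addition: L_total = 10·log₁₀(Σ 10^(L_i/10)).
Σ 10^(L/10) = 10^(99.9/10) + 10^(88.3/10) + 10^(71.3/10) = 1.046e+10.
L_total = 10·log₁₀(1.046e+10) = 100.20 dB SPL.

100 dB SPL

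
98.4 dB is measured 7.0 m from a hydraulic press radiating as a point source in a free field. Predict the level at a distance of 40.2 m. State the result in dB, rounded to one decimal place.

Spherical spreading from a point source gives a 20·log₁₀(r₂/r₁) drop.
L₂ = 98.4 − 20·log₁₀(40.2/7.0) = 98.4 − 15.183 = 83.22 dB.

83.2 dB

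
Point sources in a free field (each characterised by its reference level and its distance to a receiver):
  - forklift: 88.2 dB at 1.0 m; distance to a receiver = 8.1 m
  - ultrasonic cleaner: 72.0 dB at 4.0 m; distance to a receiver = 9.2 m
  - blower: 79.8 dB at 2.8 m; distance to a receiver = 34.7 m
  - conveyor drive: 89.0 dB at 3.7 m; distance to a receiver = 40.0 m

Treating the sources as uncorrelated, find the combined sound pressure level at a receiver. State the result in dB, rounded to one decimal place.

First find each source's level at the receiver (point-source: −20·log₁₀(r/r_ref)), then combine on an intensity basis.
forklift: 88.2 − 20·log₁₀(8.1/1.0) = 88.2 − 18.17 = 70.03 dB.
ultrasonic cleaner: 72.0 − 20·log₁₀(9.2/4.0) = 72.0 − 7.23 = 64.77 dB.
blower: 79.8 − 20·log₁₀(34.7/2.8) = 79.8 − 21.86 = 57.94 dB.
conveyor drive: 89.0 − 20·log₁₀(40.0/3.7) = 89.0 − 20.68 = 68.32 dB.
Σ 10^(L/10) = 2.048e+07 → L_total = 10·log₁₀(2.048e+07) = 73.11 dB.

73.1 dB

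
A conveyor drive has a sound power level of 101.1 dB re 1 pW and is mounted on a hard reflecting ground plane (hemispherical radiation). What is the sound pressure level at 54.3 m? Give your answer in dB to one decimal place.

L_p = L_w − 10·log₁₀(2π·r²) with r = 54.3 m.
2π·r² = 1.853e+04 m², 10·log₁₀ of that is 42.678 dB.
L_p = 101.1 − 42.678 = 58.42 dB.

58.4 dB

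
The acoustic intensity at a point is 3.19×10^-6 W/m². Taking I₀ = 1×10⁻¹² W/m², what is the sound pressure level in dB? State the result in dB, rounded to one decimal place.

L = 10·log₁₀(I/I₀) = 10·log₁₀(3.19×10^-6/10⁻¹²) = 10·log₁₀(3.19×10^6).
L = 10·(0.5038 + 6) = 65.04 dB.

65.0 dB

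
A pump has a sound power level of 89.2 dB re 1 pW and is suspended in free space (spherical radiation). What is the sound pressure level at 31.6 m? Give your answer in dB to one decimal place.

48.2 dB

Free-field spherical radiation: L_p = L_w − 10·log₁₀(4π·r²), r = 31.6 m.
4π·r² = 1.255e+04 m², 10·log₁₀ of that is 40.986 dB.
L_p = 89.2 − 40.986 = 48.21 dB.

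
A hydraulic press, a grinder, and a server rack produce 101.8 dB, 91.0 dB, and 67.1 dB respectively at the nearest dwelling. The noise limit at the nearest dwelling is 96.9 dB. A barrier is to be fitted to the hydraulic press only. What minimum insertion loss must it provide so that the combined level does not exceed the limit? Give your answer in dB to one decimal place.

6.2 dB

Everything except the hydraulic press sums to 10^(91.0/10) + 10^(67.1/10) = 1.264e+09 in linear terms, 91.02 dB.
To meet 96.9 dB overall, the treated hydraulic press may contribute at most 10^(96.9/10) − 1.264e+09 = 3.634e+09, i.e. 95.60 dB.
So the hydraulic press must be reduced from 101.8 to 95.60 dB: IL = 6.20 dB.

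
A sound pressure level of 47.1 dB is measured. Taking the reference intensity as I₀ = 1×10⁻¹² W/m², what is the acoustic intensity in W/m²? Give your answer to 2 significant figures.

L = 10·log₁₀(I/I₀) ⇒ I = I₀·10^(L/10) = 10⁻¹² × 10^4.71.

5.1e-08 W/m²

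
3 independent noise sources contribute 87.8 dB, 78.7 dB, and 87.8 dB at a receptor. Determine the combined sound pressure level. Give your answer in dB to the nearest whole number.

91 dB

For uncorrelated sources the intensities add, so convert each level to linear form, sum, and take 10·log₁₀ of the total.
Σ 10^(L/10) = 10^(87.8/10) + 10^(78.7/10) + 10^(87.8/10) = 1.279e+09.
L_total = 10·log₁₀(1.279e+09) = 91.07 dB.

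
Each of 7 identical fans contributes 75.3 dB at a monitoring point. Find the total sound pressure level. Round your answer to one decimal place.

With 7 equal, uncorrelated contributions the intensity is 7× that of one unit, giving a rise of 10·log₁₀ 7.
L_total = 75.3 + 10·log₁₀(7) = 75.3 + 8.451 = 83.75 dB.

83.8 dB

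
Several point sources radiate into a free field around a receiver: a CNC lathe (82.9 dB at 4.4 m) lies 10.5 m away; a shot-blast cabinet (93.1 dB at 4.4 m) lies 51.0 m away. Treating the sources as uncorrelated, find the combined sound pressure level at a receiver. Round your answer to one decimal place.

First find each source's level at the receiver (point-source: −20·log₁₀(r/r_ref)), then combine on an intensity basis.
CNC lathe: 82.9 − 20·log₁₀(10.5/4.4) = 82.9 − 7.55 = 75.35 dB.
shot-blast cabinet: 93.1 − 20·log₁₀(51.0/4.4) = 93.1 − 21.28 = 71.82 dB.
Σ 10^(L/10) = 4.944e+07 → L_total = 10·log₁₀(4.944e+07) = 76.94 dB.

76.9 dB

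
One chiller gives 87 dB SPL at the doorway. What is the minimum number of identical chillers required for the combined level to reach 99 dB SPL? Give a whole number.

The shortfall is 99 − 87 = 12.0 dB, and N units add 10·log₁₀ N, so need 10·log₁₀ N ≥ 12.0.
N ≥ 10^(12.0/10) = 15.849, so N = 16.

16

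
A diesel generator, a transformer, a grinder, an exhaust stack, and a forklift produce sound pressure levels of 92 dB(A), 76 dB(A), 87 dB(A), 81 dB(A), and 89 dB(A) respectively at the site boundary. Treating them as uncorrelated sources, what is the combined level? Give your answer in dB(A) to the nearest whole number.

For uncorrelated sources the intensities add, so convert each level to linear form, sum, and take 10·log₁₀ of the total.
Σ 10^(L/10) = 10^(92/10) + 10^(76/10) + 10^(87/10) + 10^(81/10) + 10^(89/10) = 3.046e+09.
L_total = 10·log₁₀(3.046e+09) = 94.84 dB(A).

95 dB(A)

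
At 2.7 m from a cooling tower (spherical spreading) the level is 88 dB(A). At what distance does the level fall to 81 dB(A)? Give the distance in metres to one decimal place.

6.0 m

The 7.0 dB drop corresponds to a distance ratio of 10^(7.0/20) for a point source.
r₂ = 2.7·10^((88−81)/20) = 2.7·10^(7.0/20) = 6.04 m.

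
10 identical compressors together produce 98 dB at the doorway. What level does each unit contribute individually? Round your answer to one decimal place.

Dividing the total intensity by 10 lowers the level by 10·log₁₀ 10 = 10.000 dB: L₁ = 98 − 10.000.

88.0 dB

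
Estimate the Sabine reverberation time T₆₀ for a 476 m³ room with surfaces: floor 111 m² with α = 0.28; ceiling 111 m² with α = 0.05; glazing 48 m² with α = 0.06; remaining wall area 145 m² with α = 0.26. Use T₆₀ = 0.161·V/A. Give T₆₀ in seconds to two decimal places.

0.99 s

Summing Sᵢαᵢ: 111·0.28 + 111·0.05 + 48·0.06 + 145·0.26 = 77.21 m².
T₆₀ = 0.161 × 476 / 77.21 = 0.993 s.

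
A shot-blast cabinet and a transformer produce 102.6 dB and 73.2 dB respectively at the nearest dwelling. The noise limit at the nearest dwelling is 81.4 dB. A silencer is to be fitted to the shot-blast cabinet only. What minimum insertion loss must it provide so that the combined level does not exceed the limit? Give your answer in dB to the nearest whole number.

22 dB

Everything except the shot-blast cabinet sums to 10^(73.2/10) = 2.089e+07 in linear terms, 73.20 dB.
The limit corresponds to 10^(81.4/10) = 1.380e+08; subtracting the fixed part leaves 1.171e+08 for the shot-blast cabinet, i.e. 80.69 dB.
Required insertion loss = 102.6 − 80.69 = 21.91 dB.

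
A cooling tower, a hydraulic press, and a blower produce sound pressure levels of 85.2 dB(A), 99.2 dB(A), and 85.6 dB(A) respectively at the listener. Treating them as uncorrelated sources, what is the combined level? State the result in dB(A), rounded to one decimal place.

For uncorrelated sources the intensities add, so convert each level to linear form, sum, and take 10·log₁₀ of the total.
Σ 10^(L/10) = 10^(85.2/10) + 10^(99.2/10) + 10^(85.6/10) = 9.012e+09.
L_total = 10·log₁₀(9.012e+09) = 99.55 dB(A).

99.5 dB(A)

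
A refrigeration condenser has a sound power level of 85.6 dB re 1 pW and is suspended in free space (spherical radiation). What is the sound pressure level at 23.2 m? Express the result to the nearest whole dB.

47 dB

L_p = L_w − 10·log₁₀(4π·r²) with r = 23.2 m.
4π·r² = 6764 m², 10·log₁₀ of that is 38.302 dB.
L_p = 85.6 − 38.302 = 47.30 dB.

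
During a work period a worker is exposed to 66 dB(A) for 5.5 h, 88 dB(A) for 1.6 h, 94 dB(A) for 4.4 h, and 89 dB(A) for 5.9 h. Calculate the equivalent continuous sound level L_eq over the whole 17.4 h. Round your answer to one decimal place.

89.8 dB(A)

L_eq = 10·log₁₀[(1/T)·Σ tᵢ·10^(Lᵢ/10)] with T = 17.4 h.
Σ tᵢ·10^(Lᵢ/10) = 5.5·10^(66/10) + 1.6·10^(88/10) + 4.4·10^(94/10) + 5.9·10^(89/10) = 1.677e+10.
L_eq = 10·log₁₀(1.677e+10/17.4) = 89.84 dB(A).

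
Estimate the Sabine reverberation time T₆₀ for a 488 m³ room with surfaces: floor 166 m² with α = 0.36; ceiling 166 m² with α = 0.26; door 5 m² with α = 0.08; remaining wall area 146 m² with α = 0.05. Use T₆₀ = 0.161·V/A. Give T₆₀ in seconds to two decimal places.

A = Σ Sᵢαᵢ = 166·0.36 + 166·0.26 + 5·0.08 + 146·0.05 = 110.62 m².
T₆₀ = 0.161 × 488 / 110.62 = 0.710 s.

0.71 s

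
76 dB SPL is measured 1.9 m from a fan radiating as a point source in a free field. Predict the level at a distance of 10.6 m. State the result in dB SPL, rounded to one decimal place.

For a point source, L₂ = L₁ − 20·log₁₀(r₂/r₁).
L₂ = 76 − 20·log₁₀(10.6/1.9) = 76 − 14.931 = 61.07 dB SPL.

61.1 dB SPL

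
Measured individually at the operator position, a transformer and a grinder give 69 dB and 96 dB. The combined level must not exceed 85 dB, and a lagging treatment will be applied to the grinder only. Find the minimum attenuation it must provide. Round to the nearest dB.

11 dB

The untreated sources together contribute 10^(69/10) = 7.943e+06, i.e. 69.00 dB.
The limit corresponds to 10^(85/10) = 3.162e+08; subtracting the fixed part leaves 3.083e+08 for the grinder, i.e. 84.89 dB.
Required insertion loss = 96 − 84.89 = 11.11 dB.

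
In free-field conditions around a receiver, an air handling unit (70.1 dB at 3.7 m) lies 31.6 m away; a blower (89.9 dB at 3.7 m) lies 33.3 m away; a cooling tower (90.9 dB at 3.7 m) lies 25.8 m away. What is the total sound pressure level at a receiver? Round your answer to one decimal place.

75.7 dB

Propagate each source to the receiver with L = L_ref − 20·log₁₀(r/r_ref), then add intensities.
air handling unit: 70.1 − 20·log₁₀(31.6/3.7) = 70.1 − 18.63 = 51.47 dB.
blower: 89.9 − 20·log₁₀(33.3/3.7) = 89.9 − 19.08 = 70.82 dB.
cooling tower: 90.9 − 20·log₁₀(25.8/3.7) = 90.9 − 16.87 = 74.03 dB.
Σ 10^(L/10) = 3.751e+07 → L_total = 10·log₁₀(3.751e+07) = 75.74 dB.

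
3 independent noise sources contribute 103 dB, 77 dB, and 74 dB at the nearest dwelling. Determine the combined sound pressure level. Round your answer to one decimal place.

Incoherent sources combine by intensity addition: L_total = 10·log₁₀(Σ 10^(L_i/10)).
Σ 10^(L/10) = 10^(103/10) + 10^(77/10) + 10^(74/10) = 2.003e+10.
L_total = 10·log₁₀(2.003e+10) = 103.02 dB.

103.0 dB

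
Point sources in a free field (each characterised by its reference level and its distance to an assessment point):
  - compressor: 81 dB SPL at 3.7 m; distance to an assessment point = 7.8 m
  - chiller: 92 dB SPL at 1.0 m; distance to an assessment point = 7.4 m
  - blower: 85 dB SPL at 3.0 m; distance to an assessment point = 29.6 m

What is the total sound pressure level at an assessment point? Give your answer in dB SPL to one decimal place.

77.8 dB SPL

Apply inverse-square spreading to bring every level to the receiver, then sum 10^(L/10).
compressor: 81 − 20·log₁₀(7.8/3.7) = 81 − 6.48 = 74.52 dB SPL.
chiller: 92 − 20·log₁₀(7.4/1.0) = 92 − 17.38 = 74.62 dB SPL.
blower: 85 − 20·log₁₀(29.6/3.0) = 85 − 19.88 = 65.12 dB SPL.
Σ 10^(L/10) = 6.052e+07 → L_total = 10·log₁₀(6.052e+07) = 77.82 dB SPL.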